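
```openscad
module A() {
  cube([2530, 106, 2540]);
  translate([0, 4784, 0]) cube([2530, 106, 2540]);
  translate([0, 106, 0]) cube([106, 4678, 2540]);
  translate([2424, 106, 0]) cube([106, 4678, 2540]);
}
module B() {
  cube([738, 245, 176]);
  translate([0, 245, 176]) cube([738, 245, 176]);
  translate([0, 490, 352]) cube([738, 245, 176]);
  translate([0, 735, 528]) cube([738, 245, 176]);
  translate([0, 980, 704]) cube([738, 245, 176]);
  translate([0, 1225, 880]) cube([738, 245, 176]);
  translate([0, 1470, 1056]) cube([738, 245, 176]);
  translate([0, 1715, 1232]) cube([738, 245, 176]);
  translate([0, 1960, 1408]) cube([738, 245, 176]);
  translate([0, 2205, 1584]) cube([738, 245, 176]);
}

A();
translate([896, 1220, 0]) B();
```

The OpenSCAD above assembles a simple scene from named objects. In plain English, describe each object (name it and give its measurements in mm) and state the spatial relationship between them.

A is a box-shaped house frame (walls only): outside footprint 2530×4890 mm, wall height 2540 mm, wall thickness 106 mm. The two y-facing walls run the full x-width; the two x-facing walls fit between the inner faces of the y-facing walls.

B is a straight staircase of 10 solid steps. Each step is 738 mm wide (x), 245 mm deep (y, the going) and 176 mm tall (the rise). The first step rests on the floor; each subsequent step sits one going further in +y and one rise higher in +z, directly behind and above the previous step with no overlap.

The staircase sits inside the house frame, centred.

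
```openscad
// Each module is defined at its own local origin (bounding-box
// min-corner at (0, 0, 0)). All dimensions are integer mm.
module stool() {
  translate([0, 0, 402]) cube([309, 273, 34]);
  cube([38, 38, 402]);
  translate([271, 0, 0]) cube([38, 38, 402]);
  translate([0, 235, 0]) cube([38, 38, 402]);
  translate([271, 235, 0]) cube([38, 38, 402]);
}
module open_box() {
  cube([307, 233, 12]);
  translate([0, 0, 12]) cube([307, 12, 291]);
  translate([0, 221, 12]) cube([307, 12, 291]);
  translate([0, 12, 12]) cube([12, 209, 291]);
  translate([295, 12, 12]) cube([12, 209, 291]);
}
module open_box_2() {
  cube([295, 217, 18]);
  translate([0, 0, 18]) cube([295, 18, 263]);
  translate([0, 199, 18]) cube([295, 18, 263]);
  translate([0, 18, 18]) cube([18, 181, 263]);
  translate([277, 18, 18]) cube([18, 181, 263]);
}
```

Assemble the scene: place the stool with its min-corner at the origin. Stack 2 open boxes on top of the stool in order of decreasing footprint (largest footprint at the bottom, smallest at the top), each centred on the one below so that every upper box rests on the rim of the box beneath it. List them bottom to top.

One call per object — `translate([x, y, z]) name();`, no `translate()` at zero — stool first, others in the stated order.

stool();
translate([1, 20, 436]) open_box();
translate([7, 28, 739]) open_box_2();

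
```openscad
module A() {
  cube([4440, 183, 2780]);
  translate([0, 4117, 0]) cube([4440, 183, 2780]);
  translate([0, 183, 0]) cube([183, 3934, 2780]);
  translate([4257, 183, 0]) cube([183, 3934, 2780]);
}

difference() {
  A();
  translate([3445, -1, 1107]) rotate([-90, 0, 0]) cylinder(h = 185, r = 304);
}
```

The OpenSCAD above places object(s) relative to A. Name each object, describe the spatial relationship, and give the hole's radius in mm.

A is a house frame. The house frame has a circular hole through its front wall. The hole's radius is 304 mm.

The subtracted cylinder has r = 304 mm.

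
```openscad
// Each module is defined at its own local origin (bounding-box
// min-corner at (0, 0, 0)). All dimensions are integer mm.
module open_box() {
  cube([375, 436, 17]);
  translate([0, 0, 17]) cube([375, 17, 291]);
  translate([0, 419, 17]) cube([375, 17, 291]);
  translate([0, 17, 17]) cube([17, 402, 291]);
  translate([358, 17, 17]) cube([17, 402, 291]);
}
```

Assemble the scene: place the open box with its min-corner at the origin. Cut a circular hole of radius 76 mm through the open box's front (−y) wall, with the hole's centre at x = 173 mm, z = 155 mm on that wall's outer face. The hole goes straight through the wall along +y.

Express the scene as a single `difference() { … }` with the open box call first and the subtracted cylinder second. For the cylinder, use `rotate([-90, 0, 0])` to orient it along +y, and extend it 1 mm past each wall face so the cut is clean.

difference() {
  open_box();
  translate([173, -1, 155]) rotate([-90, 0, 0]) cylinder(h = 19, r = 76);
}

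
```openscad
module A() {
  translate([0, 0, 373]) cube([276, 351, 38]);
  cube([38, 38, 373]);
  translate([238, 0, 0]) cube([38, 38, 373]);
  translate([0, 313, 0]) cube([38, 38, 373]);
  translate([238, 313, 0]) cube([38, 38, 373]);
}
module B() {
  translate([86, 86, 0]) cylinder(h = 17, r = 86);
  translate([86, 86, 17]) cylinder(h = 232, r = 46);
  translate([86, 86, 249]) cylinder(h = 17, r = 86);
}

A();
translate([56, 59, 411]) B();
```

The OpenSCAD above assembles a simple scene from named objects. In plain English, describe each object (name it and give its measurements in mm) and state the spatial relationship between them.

A is a four-legged stool. The seat is 276×351 mm, 38 mm thick, top at z = 411 mm. It stands on four square legs, each 38×38 mm in cross-section, from z = 0 to the seat underside, each flush with a corner of the seat.

B is a spool: two coaxial disc flanges of radius 86 mm and thickness 17 mm, joined by a core cylinder of radius 46 mm and height 232 mm. The lower flange rests on z = 0 and the three cylinders share a vertical axis.

The spool is on top of the stool.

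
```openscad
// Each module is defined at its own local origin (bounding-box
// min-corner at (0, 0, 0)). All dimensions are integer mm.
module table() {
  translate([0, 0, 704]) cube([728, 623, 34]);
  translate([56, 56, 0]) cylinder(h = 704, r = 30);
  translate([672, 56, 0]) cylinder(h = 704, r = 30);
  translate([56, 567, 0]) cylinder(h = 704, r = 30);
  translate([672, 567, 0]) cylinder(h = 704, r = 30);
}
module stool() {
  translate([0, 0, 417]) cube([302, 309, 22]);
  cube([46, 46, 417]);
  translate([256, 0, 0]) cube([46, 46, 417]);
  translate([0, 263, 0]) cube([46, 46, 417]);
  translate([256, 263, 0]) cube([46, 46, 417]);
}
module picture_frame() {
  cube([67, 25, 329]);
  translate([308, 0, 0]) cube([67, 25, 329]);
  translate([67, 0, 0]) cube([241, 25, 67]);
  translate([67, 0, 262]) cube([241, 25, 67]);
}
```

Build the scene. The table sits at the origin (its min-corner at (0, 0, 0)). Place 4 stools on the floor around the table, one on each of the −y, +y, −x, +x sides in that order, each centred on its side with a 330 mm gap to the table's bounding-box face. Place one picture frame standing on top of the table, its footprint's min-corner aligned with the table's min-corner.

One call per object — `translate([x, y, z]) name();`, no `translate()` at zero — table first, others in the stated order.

table();
translate([213, -639, 0]) stool();
translate([213, 953, 0]) stool();
translate([-632, 157, 0]) stool();
translate([1058, 157, 0]) stool();
translate([0, 0, 738]) picture_frame();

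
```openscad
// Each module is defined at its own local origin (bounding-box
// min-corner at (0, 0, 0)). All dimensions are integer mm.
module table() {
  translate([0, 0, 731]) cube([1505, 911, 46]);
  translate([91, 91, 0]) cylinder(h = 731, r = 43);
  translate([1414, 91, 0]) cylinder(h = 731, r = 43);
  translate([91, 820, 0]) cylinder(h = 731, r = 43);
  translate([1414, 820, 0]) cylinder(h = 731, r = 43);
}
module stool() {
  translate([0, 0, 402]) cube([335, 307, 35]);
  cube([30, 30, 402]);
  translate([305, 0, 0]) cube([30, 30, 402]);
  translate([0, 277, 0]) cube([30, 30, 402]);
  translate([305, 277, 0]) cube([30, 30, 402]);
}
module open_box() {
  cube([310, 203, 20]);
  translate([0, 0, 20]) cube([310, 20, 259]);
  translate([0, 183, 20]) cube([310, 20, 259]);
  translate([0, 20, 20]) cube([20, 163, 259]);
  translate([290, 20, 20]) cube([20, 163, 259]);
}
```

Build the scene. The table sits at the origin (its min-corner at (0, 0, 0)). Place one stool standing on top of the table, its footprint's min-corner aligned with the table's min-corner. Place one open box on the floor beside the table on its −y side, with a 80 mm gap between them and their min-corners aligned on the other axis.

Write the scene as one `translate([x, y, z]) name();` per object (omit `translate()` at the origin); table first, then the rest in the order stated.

table();
translate([0, 0, 777]) stool();
translate([0, -283, 0]) open_box();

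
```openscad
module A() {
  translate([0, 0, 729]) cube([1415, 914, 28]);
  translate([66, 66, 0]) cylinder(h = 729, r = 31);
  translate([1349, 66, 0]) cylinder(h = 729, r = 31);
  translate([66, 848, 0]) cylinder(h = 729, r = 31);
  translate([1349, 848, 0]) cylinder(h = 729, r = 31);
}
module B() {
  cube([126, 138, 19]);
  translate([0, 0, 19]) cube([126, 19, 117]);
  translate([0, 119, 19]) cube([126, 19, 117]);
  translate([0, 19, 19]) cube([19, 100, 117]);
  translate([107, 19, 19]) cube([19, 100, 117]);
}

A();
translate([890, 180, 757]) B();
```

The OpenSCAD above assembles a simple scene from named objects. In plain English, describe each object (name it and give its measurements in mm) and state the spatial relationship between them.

A is a table with a 1415×914 mm rectangular top, 28 mm thick, top surface at z = 757 mm, supported by four round legs of 62 mm diameter, each leg's bounding box inset 35 mm from the nearest pair of top edges, running from the floor.

B is an open storage box with external size 126×138×136 mm and wall thickness 19 mm (the base is also 19 mm thick). The base covers the whole footprint; the four walls stand on the base, with the y-facing walls full-width and the x-facing walls fitting between their inner faces.

The open box is on top of the table.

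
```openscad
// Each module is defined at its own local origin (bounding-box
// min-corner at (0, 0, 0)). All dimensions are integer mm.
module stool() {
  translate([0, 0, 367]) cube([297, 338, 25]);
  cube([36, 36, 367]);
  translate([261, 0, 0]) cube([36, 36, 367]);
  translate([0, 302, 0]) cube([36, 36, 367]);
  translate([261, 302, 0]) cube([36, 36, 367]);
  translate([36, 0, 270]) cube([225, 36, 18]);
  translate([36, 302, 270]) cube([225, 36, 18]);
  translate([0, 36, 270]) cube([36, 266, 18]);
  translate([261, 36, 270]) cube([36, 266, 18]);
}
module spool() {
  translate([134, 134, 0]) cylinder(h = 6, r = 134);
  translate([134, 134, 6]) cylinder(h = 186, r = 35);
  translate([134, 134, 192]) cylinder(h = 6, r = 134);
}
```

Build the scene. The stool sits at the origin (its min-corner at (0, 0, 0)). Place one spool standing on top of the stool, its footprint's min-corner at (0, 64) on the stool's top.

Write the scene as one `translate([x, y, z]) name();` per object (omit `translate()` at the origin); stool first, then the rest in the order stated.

stool();
translate([0, 64, 392]) spool();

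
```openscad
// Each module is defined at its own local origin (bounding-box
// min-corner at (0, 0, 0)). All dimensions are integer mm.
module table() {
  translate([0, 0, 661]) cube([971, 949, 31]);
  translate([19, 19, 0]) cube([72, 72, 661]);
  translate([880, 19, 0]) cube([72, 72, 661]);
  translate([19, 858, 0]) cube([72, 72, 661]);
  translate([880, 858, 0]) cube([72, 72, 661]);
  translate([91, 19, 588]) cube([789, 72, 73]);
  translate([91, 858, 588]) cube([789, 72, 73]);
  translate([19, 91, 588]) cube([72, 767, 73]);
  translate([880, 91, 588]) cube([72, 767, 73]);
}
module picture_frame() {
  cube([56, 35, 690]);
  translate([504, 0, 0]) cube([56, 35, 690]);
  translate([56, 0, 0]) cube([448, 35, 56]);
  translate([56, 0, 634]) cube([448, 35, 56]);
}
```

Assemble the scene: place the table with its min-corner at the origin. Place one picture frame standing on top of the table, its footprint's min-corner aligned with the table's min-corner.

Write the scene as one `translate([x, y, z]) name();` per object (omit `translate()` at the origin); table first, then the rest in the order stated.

table();
translate([0, 0, 692]) picture_frame();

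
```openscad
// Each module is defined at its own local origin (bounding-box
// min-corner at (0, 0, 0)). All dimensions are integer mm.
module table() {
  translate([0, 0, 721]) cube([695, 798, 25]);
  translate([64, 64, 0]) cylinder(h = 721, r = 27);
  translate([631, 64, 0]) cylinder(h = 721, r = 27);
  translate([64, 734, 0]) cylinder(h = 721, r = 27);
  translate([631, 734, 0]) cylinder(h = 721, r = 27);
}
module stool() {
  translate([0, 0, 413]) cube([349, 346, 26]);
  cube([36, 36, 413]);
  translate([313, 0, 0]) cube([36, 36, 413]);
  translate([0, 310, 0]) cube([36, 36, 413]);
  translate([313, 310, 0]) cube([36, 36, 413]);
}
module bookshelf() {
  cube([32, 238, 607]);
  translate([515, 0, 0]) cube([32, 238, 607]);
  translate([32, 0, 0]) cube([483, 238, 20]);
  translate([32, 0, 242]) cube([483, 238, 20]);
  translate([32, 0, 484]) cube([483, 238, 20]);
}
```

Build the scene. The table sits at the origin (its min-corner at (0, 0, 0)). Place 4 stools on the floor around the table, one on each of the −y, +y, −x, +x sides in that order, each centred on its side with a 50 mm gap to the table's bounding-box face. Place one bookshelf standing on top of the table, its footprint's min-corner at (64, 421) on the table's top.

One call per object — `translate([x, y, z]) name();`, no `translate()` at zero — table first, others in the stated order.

table();
translate([173, -396, 0]) stool();
translate([173, 848, 0]) stool();
translate([-399, 226, 0]) stool();
translate([745, 226, 0]) stool();
translate([64, 421, 746]) bookshelf();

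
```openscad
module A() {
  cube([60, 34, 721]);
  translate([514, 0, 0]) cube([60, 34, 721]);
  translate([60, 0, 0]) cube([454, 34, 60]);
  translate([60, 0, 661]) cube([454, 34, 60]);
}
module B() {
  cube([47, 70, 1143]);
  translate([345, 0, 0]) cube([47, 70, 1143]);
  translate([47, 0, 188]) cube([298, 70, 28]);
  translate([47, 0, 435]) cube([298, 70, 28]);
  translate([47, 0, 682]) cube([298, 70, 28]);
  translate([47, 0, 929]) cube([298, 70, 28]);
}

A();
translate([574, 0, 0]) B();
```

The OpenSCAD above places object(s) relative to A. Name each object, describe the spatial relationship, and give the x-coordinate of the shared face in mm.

A is a picture frame. B is a ladder. The ladder is against the picture frame's +x side, with their −y faces flush. The x-coordinate of the shared face is 574 mm.

The picture frame's +x face and the ladder's −x face are both at x = 574 mm.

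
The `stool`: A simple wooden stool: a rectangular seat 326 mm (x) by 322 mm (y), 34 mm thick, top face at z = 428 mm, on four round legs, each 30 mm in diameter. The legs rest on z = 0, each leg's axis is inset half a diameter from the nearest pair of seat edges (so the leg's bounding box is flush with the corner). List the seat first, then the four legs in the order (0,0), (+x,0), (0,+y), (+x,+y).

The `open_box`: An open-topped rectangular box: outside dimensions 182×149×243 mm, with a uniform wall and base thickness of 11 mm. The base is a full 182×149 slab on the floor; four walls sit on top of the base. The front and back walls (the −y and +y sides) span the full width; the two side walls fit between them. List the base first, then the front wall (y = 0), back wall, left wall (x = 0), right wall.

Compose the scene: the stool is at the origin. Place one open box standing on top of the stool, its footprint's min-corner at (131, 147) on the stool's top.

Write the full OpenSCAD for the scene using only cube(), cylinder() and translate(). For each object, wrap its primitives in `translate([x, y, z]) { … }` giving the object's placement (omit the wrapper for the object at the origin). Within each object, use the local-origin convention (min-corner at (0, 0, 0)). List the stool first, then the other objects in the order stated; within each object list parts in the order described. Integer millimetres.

translate([0, 0, 394]) cube([326, 322, 34]);
translate([15, 15, 0]) cylinder(h = 394, r = 15);
translate([311, 15, 0]) cylinder(h = 394, r = 15);
translate([15, 307, 0]) cylinder(h = 394, r = 15);
translate([311, 307, 0]) cylinder(h = 394, r = 15);
translate([131, 147, 428]) {
  cube([182, 149, 11]);
  translate([0, 0, 11]) cube([182, 11, 232]);
  translate([0, 138, 11]) cube([182, 11, 232]);
  translate([0, 11, 11]) cube([11, 127, 232]);
  translate([171, 11, 11]) cube([11, 127, 232]);
}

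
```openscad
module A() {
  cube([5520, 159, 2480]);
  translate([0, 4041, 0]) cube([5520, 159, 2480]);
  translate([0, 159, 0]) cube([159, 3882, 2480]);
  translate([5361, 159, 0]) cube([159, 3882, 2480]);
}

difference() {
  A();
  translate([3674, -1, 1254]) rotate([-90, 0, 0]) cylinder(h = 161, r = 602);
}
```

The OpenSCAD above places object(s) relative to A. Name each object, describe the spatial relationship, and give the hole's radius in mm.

The subtracted cylinder has r = 602 mm.

A is a house frame. The house frame has a circular hole through its front wall. The hole's radius is 602 mm.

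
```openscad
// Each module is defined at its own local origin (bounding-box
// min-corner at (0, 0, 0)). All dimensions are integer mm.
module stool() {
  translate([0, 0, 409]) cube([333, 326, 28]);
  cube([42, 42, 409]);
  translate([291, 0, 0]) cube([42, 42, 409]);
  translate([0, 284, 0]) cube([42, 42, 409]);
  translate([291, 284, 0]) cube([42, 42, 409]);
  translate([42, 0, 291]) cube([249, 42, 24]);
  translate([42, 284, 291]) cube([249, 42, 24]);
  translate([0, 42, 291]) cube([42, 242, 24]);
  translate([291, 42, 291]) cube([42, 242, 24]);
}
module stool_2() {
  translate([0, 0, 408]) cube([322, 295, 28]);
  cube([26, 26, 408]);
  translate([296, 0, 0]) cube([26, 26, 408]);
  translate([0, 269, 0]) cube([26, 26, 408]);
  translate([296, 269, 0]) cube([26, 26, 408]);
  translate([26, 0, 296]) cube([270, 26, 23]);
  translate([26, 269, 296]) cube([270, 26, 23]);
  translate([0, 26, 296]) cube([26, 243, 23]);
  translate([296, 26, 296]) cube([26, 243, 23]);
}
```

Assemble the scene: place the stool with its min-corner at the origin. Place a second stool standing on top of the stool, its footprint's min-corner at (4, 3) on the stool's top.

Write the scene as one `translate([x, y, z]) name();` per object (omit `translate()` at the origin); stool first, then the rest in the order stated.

stool();
translate([4, 3, 437]) stool_2();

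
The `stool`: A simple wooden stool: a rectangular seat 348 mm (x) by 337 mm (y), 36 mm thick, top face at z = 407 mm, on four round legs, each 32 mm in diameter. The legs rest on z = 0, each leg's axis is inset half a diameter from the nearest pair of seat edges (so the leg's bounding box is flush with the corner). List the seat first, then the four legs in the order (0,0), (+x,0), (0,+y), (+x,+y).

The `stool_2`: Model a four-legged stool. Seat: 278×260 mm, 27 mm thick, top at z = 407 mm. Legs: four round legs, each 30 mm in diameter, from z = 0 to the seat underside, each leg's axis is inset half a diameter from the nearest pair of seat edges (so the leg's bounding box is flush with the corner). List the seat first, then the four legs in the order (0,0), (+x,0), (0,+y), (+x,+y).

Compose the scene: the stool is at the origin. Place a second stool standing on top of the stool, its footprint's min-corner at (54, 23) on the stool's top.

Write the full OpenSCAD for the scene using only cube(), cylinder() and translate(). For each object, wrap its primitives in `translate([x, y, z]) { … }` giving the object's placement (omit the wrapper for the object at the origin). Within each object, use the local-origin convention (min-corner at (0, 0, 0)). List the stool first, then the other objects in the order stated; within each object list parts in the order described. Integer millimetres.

translate([0, 0, 371]) cube([348, 337, 36]);
translate([16, 16, 0]) cylinder(h = 371, r = 16);
translate([332, 16, 0]) cylinder(h = 371, r = 16);
translate([16, 321, 0]) cylinder(h = 371, r = 16);
translate([332, 321, 0]) cylinder(h = 371, r = 16);
translate([54, 23, 407]) {
  translate([0, 0, 380]) cube([278, 260, 27]);
  translate([15, 15, 0]) cylinder(h = 380, r = 15);
  translate([263, 15, 0]) cylinder(h = 380, r = 15);
  translate([15, 245, 0]) cylinder(h = 380, r = 15);
  translate([263, 245, 0]) cylinder(h = 380, r = 15);
}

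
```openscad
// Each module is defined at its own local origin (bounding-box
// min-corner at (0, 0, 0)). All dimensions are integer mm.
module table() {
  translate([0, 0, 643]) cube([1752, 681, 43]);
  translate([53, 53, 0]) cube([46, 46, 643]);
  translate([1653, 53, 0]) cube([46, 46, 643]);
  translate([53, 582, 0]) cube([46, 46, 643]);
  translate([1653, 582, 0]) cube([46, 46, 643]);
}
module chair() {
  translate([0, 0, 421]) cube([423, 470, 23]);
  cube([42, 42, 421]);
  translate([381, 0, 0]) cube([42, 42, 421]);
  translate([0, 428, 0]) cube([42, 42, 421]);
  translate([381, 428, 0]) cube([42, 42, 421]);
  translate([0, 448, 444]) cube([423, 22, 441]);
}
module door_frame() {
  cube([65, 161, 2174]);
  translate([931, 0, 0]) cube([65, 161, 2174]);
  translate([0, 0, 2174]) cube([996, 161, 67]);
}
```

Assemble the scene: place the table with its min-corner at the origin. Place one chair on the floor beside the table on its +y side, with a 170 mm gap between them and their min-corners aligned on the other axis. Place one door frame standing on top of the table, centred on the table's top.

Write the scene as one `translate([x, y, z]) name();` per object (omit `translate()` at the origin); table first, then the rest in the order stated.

table();
translate([0, 851, 0]) chair();
translate([378, 260, 686]) door_frame();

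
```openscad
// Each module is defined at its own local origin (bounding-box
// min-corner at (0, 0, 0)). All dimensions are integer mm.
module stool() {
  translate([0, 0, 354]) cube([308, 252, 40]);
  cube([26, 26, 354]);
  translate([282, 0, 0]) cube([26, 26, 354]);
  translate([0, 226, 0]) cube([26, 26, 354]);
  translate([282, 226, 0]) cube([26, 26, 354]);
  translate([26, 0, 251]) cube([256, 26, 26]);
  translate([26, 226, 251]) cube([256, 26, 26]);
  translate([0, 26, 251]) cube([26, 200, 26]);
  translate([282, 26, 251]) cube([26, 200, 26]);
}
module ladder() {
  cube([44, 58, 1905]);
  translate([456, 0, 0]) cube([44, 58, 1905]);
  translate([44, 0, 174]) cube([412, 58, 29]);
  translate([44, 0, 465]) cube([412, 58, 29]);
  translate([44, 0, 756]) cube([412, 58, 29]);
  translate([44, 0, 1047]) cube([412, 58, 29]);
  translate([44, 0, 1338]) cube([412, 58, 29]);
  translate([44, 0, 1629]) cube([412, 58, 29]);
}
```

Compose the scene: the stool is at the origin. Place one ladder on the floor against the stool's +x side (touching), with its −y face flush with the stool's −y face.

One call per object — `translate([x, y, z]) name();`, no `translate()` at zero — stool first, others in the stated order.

stool();
translate([308, 0, 0]) ladder();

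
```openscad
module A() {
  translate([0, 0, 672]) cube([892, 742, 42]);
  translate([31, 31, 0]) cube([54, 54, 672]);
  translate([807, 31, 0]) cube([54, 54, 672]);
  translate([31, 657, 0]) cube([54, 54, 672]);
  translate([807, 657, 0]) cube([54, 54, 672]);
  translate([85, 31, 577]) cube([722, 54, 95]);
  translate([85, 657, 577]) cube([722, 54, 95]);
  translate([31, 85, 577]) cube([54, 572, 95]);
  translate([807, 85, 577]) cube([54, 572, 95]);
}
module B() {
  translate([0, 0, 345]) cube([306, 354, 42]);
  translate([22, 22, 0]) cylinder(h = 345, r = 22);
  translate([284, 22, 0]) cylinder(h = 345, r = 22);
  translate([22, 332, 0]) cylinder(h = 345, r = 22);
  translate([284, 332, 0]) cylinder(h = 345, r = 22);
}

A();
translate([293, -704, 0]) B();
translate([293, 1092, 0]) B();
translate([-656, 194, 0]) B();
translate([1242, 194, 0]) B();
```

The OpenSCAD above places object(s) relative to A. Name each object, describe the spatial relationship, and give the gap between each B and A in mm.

Each stool's nearest face is 350 mm from the table's bounding box.

A is a table. B is a stool. Four stools sit around the table at the −y, +y, −x, +x sides. The gap between each stool and the table is 350 mm.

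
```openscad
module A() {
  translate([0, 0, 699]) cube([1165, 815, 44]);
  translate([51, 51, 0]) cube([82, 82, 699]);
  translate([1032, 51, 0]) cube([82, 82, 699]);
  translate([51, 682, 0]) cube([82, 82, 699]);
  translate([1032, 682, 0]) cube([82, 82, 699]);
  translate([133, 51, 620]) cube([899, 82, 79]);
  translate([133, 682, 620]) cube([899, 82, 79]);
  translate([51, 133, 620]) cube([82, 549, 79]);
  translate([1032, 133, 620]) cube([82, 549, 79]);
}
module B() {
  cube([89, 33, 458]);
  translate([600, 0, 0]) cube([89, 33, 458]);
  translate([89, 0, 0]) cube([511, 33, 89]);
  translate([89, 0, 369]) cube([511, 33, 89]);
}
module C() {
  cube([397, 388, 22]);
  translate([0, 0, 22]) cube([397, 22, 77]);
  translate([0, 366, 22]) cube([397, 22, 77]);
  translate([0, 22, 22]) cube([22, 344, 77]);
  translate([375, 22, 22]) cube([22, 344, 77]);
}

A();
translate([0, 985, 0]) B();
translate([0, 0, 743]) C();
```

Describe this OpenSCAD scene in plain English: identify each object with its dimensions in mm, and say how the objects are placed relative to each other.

A is a table with a 1165×815 mm rectangular top, 44 mm thick, top surface at z = 743 mm, supported by four 82×82 mm square legs, each inset 51 mm from the nearest pair of top edges, running from the floor. Four apron rails, 82 mm thick and 79 mm tall, run between adjacent legs with their top edges flush with the underside of the top and their outer faces flush with the legs' outer faces.

B is a rectangular picture frame lying in the x–z plane (depth along y). The opening is 511 mm wide (x) by 280 mm tall (z), surrounded by a border 89 mm wide on all four sides. The frame is 33 mm deep and is made of two full-height vertical stiles with two horizontal rails fitted between them.

C is an open storage box with external size 397×388×99 mm and wall thickness 22 mm (the base is also 22 mm thick). The base covers the whole footprint; the four walls stand on the base, with the y-facing walls full-width and the x-facing walls fitting between their inner faces.

The picture frame is on the floor beside the table on its +y side. The open box is on top of the table.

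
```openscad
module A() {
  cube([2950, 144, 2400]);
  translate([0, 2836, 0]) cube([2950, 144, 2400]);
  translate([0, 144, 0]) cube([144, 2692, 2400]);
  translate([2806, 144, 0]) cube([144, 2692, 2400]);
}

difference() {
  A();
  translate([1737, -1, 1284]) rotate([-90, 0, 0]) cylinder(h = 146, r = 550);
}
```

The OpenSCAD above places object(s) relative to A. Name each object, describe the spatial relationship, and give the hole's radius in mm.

The subtracted cylinder has r = 550 mm.

A is a house frame. The house frame has a circular hole through its front wall. The hole's radius is 550 mm.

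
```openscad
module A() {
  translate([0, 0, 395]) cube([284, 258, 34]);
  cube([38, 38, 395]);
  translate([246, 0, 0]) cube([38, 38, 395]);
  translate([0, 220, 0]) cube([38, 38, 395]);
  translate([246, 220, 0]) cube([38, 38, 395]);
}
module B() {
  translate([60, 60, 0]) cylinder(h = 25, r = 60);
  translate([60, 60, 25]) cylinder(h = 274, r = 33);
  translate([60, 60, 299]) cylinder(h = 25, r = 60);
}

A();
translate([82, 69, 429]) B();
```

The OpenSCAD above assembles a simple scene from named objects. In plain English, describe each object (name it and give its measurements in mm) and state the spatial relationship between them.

A is a four-legged stool. The seat is a 284×258×34 mm slab whose top surface is at z = 429 mm; four square legs, each 38×38 mm in cross-section, run from the floor (z = 0) to the underside of the seat, each flush with a corner of the seat.

B is a spool: two coaxial disc flanges of radius 60 mm and thickness 25 mm, joined by a core cylinder of radius 33 mm and height 274 mm. The lower flange rests on z = 0 and the three cylinders share a vertical axis.

The spool is on top of the stool, centred.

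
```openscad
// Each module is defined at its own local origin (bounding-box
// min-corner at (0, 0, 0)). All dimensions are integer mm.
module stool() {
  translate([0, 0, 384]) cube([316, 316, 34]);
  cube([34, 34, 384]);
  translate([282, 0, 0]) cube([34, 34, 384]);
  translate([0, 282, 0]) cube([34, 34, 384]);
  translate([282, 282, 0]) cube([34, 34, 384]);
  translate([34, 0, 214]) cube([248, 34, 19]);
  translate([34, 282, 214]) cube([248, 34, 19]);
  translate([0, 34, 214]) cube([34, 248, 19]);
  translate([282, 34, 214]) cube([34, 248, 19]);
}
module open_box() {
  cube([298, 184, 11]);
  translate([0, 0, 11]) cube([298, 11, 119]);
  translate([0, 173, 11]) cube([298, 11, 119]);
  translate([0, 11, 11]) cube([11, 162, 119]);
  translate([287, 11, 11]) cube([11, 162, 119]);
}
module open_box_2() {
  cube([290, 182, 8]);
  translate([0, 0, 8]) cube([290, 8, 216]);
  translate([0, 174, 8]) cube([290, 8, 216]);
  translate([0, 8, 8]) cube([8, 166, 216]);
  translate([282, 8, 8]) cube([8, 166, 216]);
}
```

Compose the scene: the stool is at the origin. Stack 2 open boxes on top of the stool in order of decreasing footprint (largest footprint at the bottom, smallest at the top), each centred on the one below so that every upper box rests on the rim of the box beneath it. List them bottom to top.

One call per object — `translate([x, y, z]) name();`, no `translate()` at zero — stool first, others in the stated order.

stool();
translate([9, 66, 418]) open_box();
translate([13, 67, 548]) open_box_2();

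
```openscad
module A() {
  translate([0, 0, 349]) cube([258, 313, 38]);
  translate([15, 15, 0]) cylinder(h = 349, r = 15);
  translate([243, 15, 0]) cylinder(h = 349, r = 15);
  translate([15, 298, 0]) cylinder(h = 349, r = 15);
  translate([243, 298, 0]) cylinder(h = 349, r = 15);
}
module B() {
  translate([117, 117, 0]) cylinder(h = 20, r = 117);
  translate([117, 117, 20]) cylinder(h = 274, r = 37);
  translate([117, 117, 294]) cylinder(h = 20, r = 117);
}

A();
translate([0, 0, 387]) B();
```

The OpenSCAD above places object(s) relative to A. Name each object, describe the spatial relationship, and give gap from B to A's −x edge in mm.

The spool's min-x is at 0; the stool's min-x is 0; gap = 0 mm.

A is a stool. B is a spool. The spool is on top of the stool. The gap from the spool to the stool's −x edge is 0 mm.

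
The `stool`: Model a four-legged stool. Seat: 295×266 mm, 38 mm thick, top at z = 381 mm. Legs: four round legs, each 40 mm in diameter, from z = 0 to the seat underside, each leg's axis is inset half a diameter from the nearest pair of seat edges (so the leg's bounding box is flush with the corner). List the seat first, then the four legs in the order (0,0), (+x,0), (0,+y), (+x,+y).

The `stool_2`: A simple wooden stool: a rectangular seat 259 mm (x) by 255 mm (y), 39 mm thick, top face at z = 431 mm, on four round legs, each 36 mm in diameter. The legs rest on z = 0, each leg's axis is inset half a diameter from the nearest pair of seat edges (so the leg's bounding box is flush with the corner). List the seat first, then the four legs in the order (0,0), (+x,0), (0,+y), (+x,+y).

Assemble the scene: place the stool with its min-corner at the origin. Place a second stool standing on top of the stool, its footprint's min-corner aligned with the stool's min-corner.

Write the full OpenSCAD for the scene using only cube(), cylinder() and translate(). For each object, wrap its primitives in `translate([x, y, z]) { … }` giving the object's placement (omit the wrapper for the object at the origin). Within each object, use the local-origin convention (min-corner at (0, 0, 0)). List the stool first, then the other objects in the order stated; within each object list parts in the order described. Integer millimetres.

translate([0, 0, 343]) cube([295, 266, 38]);
translate([20, 20, 0]) cylinder(h = 343, r = 20);
translate([275, 20, 0]) cylinder(h = 343, r = 20);
translate([20, 246, 0]) cylinder(h = 343, r = 20);
translate([275, 246, 0]) cylinder(h = 343, r = 20);
translate([0, 0, 381]) {
  translate([0, 0, 392]) cube([259, 255, 39]);
  translate([18, 18, 0]) cylinder(h = 392, r = 18);
  translate([241, 18, 0]) cylinder(h = 392, r = 18);
  translate([18, 237, 0]) cylinder(h = 392, r = 18);
  translate([241, 237, 0]) cylinder(h = 392, r = 18);
}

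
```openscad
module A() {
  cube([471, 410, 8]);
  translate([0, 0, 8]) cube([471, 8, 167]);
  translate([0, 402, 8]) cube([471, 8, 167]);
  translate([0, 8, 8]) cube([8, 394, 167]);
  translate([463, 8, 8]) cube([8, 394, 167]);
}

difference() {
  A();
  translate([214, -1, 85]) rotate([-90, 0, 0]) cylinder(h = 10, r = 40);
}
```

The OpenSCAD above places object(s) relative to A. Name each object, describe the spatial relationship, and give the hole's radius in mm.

The subtracted cylinder has r = 40 mm.

A is an open box. The open box has a circular hole through its front wall. The hole's radius is 40 mm.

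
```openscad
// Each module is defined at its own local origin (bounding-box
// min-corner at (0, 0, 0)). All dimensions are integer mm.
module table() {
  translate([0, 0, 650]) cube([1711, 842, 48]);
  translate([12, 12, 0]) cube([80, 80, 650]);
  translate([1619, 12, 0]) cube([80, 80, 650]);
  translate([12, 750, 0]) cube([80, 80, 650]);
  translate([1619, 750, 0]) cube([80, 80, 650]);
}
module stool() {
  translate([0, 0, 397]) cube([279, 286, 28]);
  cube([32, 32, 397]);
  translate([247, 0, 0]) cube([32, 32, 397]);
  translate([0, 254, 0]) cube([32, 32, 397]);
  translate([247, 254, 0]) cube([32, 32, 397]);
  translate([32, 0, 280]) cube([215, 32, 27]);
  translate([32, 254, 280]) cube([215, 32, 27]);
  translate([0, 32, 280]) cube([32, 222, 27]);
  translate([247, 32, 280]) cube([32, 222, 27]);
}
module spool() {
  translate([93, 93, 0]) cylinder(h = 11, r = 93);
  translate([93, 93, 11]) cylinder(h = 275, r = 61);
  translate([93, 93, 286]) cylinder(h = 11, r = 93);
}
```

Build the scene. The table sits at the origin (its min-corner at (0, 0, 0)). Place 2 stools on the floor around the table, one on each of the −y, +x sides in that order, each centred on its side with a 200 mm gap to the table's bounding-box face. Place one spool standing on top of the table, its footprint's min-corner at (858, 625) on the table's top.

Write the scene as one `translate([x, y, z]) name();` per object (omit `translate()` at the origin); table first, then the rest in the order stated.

table();
translate([716, -486, 0]) stool();
translate([1911, 278, 0]) stool();
translate([858, 625, 698]) spool();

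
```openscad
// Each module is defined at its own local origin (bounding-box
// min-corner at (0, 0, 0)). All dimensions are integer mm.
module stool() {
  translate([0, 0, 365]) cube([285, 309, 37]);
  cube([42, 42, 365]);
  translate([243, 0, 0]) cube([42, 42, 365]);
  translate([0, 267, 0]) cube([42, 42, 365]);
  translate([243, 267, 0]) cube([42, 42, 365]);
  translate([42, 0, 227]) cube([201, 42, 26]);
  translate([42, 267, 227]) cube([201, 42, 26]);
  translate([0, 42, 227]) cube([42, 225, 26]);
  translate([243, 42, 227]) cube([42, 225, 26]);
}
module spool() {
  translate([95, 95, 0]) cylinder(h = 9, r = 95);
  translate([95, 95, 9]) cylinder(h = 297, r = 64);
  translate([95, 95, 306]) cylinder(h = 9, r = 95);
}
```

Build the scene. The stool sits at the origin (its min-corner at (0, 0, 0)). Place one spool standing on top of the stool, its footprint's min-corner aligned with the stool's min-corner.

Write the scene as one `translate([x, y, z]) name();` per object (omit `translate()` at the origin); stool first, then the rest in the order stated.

stool();
translate([0, 0, 402]) spool();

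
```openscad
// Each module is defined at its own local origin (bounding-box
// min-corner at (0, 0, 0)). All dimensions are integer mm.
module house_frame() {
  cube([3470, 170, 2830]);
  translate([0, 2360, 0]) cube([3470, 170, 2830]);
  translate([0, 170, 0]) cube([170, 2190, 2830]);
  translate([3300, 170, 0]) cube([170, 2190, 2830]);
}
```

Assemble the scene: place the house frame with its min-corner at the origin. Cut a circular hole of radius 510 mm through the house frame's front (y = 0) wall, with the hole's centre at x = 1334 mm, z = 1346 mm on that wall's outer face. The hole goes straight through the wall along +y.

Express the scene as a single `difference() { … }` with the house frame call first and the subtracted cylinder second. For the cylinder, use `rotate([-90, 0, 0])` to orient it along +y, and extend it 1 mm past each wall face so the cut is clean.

difference() {
  house_frame();
  translate([1334, -1, 1346]) rotate([-90, 0, 0]) cylinder(h = 172, r = 510);
}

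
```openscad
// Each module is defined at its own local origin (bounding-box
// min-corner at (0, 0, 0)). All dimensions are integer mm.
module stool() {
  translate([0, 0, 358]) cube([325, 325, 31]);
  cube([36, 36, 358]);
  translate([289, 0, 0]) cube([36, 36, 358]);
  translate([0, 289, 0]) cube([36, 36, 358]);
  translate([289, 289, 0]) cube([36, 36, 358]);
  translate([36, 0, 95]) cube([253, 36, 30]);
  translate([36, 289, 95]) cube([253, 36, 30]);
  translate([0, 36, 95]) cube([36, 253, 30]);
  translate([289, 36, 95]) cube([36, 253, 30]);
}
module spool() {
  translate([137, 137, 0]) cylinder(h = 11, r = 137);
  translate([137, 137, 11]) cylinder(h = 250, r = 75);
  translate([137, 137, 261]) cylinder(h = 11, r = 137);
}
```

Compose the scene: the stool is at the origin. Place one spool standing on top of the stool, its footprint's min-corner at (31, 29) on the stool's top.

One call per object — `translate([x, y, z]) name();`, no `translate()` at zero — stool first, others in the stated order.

stool();
translate([31, 29, 389]) spool();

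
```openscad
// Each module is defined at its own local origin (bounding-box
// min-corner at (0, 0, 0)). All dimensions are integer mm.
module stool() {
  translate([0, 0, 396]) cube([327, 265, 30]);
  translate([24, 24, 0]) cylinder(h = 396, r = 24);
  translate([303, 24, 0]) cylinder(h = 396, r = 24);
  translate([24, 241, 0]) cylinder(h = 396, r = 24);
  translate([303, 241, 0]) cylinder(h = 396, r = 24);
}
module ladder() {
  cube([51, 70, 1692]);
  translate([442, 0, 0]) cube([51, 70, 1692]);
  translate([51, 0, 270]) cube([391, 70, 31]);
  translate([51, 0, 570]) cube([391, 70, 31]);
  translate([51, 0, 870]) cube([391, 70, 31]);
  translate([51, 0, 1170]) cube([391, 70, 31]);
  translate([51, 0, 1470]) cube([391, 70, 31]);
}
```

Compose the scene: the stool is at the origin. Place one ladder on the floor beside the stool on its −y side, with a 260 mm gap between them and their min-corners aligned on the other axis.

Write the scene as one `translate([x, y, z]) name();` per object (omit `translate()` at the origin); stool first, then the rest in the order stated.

stool();
translate([0, -330, 0]) ladder();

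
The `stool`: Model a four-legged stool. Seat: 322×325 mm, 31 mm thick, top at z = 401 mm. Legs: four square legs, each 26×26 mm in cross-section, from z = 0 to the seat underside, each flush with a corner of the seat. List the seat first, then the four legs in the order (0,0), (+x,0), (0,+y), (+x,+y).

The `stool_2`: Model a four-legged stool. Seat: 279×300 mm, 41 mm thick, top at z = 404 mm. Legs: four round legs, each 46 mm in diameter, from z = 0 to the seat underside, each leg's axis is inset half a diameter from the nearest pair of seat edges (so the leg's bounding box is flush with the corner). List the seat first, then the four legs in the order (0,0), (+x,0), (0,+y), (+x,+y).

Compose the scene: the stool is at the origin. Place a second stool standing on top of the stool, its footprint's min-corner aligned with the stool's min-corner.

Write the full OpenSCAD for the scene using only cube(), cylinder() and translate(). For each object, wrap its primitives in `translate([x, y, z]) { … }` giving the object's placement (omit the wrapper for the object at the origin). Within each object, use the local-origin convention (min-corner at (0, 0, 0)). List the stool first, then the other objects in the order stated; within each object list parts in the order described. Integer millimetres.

translate([0, 0, 370]) cube([322, 325, 31]);
cube([26, 26, 370]);
translate([296, 0, 0]) cube([26, 26, 370]);
translate([0, 299, 0]) cube([26, 26, 370]);
translate([296, 299, 0]) cube([26, 26, 370]);
translate([0, 0, 401]) {
  translate([0, 0, 363]) cube([279, 300, 41]);
  translate([23, 23, 0]) cylinder(h = 363, r = 23);
  translate([256, 23, 0]) cylinder(h = 363, r = 23);
  translate([23, 277, 0]) cylinder(h = 363, r = 23);
  translate([256, 277, 0]) cylinder(h = 363, r = 23);
}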